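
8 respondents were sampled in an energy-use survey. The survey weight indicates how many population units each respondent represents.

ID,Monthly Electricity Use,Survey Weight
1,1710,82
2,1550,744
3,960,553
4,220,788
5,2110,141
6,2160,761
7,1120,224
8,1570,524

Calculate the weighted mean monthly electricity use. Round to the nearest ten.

Weighted sum = 1710×82 + 1550×744 + 960×553 + 220×788 + 2110×141 + 2160×761 + 1120×224 + 1570×524
  = 5012490
Sum of weights = 3817
Weighted mean = 5012490 / 3817 = 1313.2015

1310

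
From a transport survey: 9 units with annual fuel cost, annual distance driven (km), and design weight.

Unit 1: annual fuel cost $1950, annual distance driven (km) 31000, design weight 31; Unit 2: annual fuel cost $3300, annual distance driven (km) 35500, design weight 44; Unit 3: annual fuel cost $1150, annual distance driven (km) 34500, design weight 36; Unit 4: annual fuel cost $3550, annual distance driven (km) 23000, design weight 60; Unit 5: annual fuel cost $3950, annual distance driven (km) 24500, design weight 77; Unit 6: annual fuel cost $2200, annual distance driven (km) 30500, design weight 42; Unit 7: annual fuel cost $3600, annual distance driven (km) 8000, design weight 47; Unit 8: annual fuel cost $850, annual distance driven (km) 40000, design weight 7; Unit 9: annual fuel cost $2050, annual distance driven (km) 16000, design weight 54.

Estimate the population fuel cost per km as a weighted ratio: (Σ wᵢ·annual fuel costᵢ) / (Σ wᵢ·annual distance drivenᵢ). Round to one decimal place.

0.1

Σ wᵢ·y = 1950×31 + 3300×44 + 1150×36 + 3550×60 + 3950×77 + 2200×42 + 3600×47 + 850×7 + 2050×54
  = 60450 + 145200 + 41400 + 213000 + 304150 + 92400 + 169200 + 5950 + 110700 = 1142450
Σ wᵢ·x = 31000×31 + 35500×44 + 34500×36 + 23000×60 + 24500×77 + 30500×42 + 8000×47 + 40000×7 + 16000×54
  = 961000 + 1562000 + 1242000 + 1380000 + 1886500 + 1281000 + 376000 + 280000 + 864000 = 9832500
Ratio = 1142450 / 9832500 = 0.1161912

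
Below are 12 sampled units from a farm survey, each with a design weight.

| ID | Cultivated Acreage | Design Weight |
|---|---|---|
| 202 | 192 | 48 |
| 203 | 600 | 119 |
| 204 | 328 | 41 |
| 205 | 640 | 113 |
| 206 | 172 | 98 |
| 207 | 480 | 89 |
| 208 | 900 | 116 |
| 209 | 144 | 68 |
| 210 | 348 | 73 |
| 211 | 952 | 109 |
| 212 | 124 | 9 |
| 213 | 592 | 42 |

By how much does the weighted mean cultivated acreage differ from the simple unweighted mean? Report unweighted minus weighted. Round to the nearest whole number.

-79

Unweighted sum = 192 + 600 + 328 + 640 + 172 + 480 + 900 + 144 + 348 + 952 + 124 + 592 = 5472
Unweighted mean = 5472 / 12 = 456
Weighted sum = 192×48 + 600×119 + 328×41 + 640×113 + 172×98 + 480×89 + 900×116 + 144×68 + 348×73 + 952×109 + 124×9 + 592×42
  = 9216 + 71400 + 13448 + 72320 + 16856 + 42720 + 104400 + 9792 + 25404 + 103768 + 1116 + 24864 = 495304
Sum of weights = 48 + 119 + 41 + 113 + 98 + 89 + 116 + 68 + 73 + 109 + 9 + 42 = 925
Weighted mean = 495304 / 925 = 535.46378
Difference (unweighted minus weighted) = -79.463784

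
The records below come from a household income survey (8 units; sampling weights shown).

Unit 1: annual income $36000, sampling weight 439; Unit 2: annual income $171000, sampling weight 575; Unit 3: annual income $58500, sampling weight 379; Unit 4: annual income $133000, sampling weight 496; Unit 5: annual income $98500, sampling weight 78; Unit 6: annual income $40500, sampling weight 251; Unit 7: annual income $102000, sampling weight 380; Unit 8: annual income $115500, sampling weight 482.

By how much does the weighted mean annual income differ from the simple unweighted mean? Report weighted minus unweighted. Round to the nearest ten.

7750

Unweighted sum = 36000 + 171000 + 58500 + 133000 + 98500 + 40500 + 102000 + 115500 = 755000
Unweighted mean = 755000 / 8 = 94375
Weighted sum = 36000×439 + 171000×575 + 58500×379 + 133000×496 + 98500×78 + 40500×251 + 102000×380 + 115500×482
  = 15804000 + 98325000 + 22171500 + 65968000 + 7683000 + 10165500 + 38760000 + 55671000 = 314548000
Sum of weights = 439 + 575 + 379 + 496 + 78 + 251 + 380 + 482 = 3080
Weighted mean = 314548000 / 3080 = 102125.97
Difference (weighted minus unweighted) = 7750.974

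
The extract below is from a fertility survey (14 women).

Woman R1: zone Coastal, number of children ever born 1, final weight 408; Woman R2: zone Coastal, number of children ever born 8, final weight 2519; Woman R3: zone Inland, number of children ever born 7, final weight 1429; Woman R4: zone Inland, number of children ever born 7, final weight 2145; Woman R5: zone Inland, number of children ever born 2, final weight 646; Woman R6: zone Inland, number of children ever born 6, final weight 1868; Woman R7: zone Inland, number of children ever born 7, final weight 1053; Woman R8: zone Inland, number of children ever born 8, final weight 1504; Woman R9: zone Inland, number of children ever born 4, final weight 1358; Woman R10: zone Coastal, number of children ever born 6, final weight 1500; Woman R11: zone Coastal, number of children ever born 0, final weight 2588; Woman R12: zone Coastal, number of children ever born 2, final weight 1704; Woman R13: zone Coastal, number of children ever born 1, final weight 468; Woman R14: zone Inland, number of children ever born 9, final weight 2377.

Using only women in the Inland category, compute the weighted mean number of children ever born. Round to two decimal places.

Inland rows: R3, R4, R5, R6, R7, R8, R9, R14
Weighted sum = 83746
Sum of weights = 1429 + 2145 + 646 + 1868 + 1053 + 1504 + 1358 + 2377 = 12380
Weighted mean = 83746 / 12380 = 6.7646204

6.76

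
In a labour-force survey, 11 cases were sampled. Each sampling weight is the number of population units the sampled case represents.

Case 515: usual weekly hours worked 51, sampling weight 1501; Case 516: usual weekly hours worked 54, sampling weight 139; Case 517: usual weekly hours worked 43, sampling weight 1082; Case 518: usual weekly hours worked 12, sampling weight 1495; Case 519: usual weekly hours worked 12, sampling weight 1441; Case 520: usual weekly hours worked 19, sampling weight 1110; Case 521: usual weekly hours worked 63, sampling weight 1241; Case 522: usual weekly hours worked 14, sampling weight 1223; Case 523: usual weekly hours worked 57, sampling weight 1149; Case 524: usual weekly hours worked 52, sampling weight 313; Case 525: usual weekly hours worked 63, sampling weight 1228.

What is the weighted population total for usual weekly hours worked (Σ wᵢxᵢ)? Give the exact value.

Weighted total = 51×1501 + 54×139 + 43×1082 + 12×1495 + 12×1441 + 19×1110 + 63×1241 + 14×1223 + 57×1149 + 52×313 + 63×1228
  = 76551 + 7506 + 46526 + 17940 + 17292 + 21090 + 78183 + 17122 + 65493 + 16276 + 77364 = 441343

441343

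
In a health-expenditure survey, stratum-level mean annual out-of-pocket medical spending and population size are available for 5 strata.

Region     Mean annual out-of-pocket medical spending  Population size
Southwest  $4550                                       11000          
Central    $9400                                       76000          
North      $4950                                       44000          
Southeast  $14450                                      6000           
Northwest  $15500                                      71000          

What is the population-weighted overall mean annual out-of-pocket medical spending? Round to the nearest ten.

10430

Σ Nₕ·x̄ₕ = 4550×11000 + 9400×76000 + 4950×44000 + 14450×6000 + 15500×71000
  = 50050000 + 714400000 + 217800000 + 86700000 + 1100500000 = 2169450000
Σ Nₕ = 11000 + 76000 + 44000 + 6000 + 71000 = 208000
Overall mean = 2169450000 / 208000 = 10430.048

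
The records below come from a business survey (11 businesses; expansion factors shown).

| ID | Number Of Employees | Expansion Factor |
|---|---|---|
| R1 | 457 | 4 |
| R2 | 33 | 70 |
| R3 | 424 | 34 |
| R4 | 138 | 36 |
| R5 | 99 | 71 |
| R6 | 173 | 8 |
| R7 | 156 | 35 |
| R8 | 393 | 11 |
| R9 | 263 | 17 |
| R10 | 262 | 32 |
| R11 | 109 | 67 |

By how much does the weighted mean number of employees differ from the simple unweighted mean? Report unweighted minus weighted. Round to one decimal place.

67.2

Unweighted sum = 2507
Unweighted mean = 2507 / 11 = 227.90909
Weighted sum = 61876
Sum of weights = 4 + 70 + 34 + 36 + 71 + 8 + 35 + 11 + 17 + 32 + 67 = 385
Weighted mean = 61876 / 385 = 160.71688
Difference (unweighted minus weighted) = 67.192208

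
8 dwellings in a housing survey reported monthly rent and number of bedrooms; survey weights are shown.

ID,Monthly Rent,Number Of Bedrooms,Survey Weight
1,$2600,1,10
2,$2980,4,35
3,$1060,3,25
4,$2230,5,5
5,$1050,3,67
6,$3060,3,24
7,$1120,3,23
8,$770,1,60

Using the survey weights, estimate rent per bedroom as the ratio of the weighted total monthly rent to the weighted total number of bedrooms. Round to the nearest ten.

590

Σ wᵢ·y = 2600×10 + 2980×35 + 1060×25 + 2230×5 + 1050×67 + 3060×24 + 1120×23 + 770×60
  = 26000 + 104300 + 26500 + 11150 + 70350 + 73440 + 25760 + 46200 = 383700
Σ wᵢ·x = 1×10 + 4×35 + 3×25 + 5×5 + 3×67 + 3×24 + 3×23 + 1×60
  = 10 + 140 + 75 + 25 + 201 + 72 + 69 + 60 = 652
Ratio = 383700 / 652 = 588.49693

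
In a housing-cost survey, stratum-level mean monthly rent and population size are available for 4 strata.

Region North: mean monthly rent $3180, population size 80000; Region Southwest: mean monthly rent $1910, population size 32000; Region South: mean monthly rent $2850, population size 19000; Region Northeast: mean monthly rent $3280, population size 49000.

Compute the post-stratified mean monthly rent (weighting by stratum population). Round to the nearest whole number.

2947

Σ Nₕ·x̄ₕ = 3180×80000 + 1910×32000 + 2850×19000 + 3280×49000
  = 254400000 + 61120000 + 54150000 + 160720000 = 530390000
Σ Nₕ = 180000
Overall mean = 530390000 / 180000 = 2946.6111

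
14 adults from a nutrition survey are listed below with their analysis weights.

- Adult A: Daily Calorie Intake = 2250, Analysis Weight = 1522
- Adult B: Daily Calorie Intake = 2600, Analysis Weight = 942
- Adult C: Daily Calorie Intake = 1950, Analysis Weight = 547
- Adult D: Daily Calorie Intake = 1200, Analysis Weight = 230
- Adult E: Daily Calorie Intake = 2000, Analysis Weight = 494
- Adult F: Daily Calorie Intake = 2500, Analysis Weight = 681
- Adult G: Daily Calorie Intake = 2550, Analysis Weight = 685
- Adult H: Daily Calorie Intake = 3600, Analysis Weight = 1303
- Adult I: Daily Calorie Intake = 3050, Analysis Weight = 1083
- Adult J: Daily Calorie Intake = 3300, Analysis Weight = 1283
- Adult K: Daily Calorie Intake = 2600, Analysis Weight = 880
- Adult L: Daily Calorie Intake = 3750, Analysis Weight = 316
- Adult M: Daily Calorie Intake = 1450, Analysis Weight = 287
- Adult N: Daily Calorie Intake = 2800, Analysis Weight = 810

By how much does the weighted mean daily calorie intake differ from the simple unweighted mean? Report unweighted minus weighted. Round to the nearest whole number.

-172

Unweighted sum = 35600
Unweighted mean = 35600 / 14 = 2542.8571
Weighted sum = 30038600
Sum of weights = 11063
Weighted mean = 30038600 / 11063 = 2715.231
Difference (unweighted minus weighted) = -172.37381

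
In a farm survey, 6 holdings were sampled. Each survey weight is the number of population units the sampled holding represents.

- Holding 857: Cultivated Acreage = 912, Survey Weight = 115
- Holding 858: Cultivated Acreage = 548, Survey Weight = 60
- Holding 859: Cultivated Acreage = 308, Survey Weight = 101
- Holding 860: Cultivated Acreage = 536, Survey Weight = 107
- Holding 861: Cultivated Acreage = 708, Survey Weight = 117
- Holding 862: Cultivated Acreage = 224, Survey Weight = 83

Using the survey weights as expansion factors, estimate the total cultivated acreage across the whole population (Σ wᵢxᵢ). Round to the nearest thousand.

328000

Weighted total = 912×115 + 548×60 + 308×101 + 536×107 + 708×117 + 224×83
  = 104880 + 32880 + 31108 + 57352 + 82836 + 18592 = 327648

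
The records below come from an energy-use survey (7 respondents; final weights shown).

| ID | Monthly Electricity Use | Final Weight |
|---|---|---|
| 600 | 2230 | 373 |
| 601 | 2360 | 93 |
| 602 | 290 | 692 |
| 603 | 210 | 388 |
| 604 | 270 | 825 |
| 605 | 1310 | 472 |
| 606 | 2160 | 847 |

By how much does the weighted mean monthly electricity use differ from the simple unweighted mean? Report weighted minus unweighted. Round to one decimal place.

-176.3

Unweighted sum = 2230 + 2360 + 290 + 210 + 270 + 1310 + 2160 = 8830
Unweighted mean = 8830 / 7 = 1261.4286
Weighted sum = 2230×373 + 2360×93 + 290×692 + 210×388 + 270×825 + 1310×472 + 2160×847
  = 4004020
Sum of weights = 373 + 93 + 692 + 388 + 825 + 472 + 847 = 3690
Weighted mean = 4004020 / 3690 = 1085.1003
Difference (weighted minus unweighted) = -176.3283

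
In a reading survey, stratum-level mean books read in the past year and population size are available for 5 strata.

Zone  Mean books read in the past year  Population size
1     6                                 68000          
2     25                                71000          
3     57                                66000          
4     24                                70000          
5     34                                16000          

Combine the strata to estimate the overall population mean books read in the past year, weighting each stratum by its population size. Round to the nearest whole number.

Σ Nₕ·x̄ₕ = 6×68000 + 25×71000 + 57×66000 + 24×70000 + 34×16000
  = 8169000
Σ Nₕ = 68000 + 71000 + 66000 + 70000 + 16000 = 291000
Overall mean = 8169000 / 291000 = 28.072165

28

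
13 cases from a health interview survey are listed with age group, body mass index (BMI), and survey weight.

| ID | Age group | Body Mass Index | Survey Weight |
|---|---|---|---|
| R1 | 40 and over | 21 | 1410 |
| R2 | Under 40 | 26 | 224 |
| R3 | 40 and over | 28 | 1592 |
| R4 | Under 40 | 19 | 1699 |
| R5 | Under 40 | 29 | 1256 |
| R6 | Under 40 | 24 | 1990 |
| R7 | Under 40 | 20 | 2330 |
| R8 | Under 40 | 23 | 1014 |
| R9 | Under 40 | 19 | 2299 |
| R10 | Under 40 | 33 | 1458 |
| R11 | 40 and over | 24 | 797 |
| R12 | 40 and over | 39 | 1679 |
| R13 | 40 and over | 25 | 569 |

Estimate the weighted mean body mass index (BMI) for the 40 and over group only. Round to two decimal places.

28.61

40 and over rows: R1, R3, R11, R12, R13
Weighted sum = 21×1410 + 28×1592 + 24×797 + 39×1679 + 25×569
  = 29610 + 44576 + 19128 + 65481 + 14225 = 173020
Sum of weights = 6047
Weighted mean = 173020 / 6047 = 28.612535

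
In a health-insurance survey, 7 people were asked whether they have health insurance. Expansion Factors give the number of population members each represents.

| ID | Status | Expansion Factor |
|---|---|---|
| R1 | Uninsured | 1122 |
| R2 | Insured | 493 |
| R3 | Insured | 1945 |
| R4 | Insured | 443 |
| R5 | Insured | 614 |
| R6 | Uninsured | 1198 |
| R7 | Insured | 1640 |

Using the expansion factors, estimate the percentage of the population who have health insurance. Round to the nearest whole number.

Sum of weights for 'Insured' = 493 + 1945 + 443 + 614 + 1640 = 5135
Total weight = 1122 + 493 + 1945 + 443 + 614 + 1198 + 1640 = 7455
Weighted proportion = 5135 / 7455 = 0.68879946 → 68.879946%

69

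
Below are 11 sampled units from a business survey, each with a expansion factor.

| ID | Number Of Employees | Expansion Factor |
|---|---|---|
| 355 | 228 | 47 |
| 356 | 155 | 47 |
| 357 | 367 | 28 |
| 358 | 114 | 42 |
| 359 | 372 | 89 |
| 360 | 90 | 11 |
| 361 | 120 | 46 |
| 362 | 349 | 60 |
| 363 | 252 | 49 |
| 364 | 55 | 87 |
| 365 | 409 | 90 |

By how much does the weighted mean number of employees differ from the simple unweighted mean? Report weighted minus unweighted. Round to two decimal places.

19.32

Unweighted sum = 228 + 155 + 367 + 114 + 372 + 90 + 120 + 349 + 252 + 55 + 409 = 2511
Unweighted mean = 2511 / 11 = 228.27273
Weighted sum = 228×47 + 155×47 + 367×28 + 114×42 + 372×89 + 90×11 + 120×46 + 349×60 + 252×49 + 55×87 + 409×90
  = 10716 + 7285 + 10276 + 4788 + 33108 + 990 + 5520 + 20940 + 12348 + 4785 + 36810 = 147566
Sum of weights = 47 + 47 + 28 + 42 + 89 + 11 + 46 + 60 + 49 + 87 + 90 = 596
Weighted mean = 147566 / 596 = 247.59396
Difference (weighted minus unweighted) = 19.321232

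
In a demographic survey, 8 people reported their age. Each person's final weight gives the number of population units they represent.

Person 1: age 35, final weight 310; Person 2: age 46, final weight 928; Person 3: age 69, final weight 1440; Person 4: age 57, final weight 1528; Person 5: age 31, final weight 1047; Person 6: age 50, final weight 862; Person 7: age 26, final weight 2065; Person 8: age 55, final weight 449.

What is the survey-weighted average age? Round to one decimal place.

Weighted sum = 35×310 + 46×928 + 69×1440 + 57×1528 + 31×1047 + 50×862 + 26×2065 + 55×449
  = 10850 + 42688 + 99360 + 87096 + 32457 + 43100 + 53690 + 24695 = 393936
Sum of weights = 310 + 928 + 1440 + 1528 + 1047 + 862 + 2065 + 449 = 8629
Weighted mean = 393936 / 8629 = 45.652567

45.7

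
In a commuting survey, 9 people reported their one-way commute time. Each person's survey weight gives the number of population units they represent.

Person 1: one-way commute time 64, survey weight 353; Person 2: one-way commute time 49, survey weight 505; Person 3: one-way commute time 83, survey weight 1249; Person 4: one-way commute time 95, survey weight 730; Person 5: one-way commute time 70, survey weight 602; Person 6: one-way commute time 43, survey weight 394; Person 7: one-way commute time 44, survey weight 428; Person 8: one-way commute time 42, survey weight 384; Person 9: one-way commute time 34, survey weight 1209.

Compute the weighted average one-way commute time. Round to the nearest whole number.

Weighted sum = 355502
Sum of weights = 353 + 505 + 1249 + 730 + 602 + 394 + 428 + 384 + 1209 = 5854
Weighted mean = 355502 / 5854 = 60.728049

61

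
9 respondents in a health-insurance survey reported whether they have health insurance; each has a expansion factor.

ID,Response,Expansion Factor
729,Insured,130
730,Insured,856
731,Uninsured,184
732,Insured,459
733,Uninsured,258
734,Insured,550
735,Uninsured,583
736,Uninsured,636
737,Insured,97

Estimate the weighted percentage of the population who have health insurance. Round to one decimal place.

55.7

Sum of weights for 'Insured' = 130 + 856 + 459 + 550 + 97 = 2092
Total weight = 130 + 856 + 184 + 459 + 258 + 550 + 583 + 636 + 97 = 3753
Weighted proportion = 2092 / 3753 = 0.55742073 → 55.742073%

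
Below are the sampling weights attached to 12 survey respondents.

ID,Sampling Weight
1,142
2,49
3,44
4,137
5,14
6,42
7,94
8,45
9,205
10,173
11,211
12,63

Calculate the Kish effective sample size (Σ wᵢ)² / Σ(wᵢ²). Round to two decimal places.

8.42

Σ wᵢ = 142 + 49 + 44 + 137 + 14 + 42 + 94 + 45 + 205 + 173 + 211 + 63 = 1219
Σ wᵢ² = 176535
n_eff = 1219² / 176535 = 1485961 / 176535 = 8.4173733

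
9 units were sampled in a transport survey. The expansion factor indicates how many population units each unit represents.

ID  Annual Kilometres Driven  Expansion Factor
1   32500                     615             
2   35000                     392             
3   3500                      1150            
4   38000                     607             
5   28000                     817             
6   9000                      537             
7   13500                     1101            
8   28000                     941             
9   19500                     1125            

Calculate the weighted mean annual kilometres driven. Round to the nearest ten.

20820

Weighted sum = 32500×615 + 35000×392 + 3500×1150 + 38000×607 + 28000×817 + 9000×537 + 13500×1101 + 28000×941 + 19500×1125
  = 19987500 + 13720000 + 4025000 + 23066000 + 22876000 + 4833000 + 14863500 + 26348000 + 21937500 = 151656500
Sum of weights = 615 + 392 + 1150 + 607 + 817 + 537 + 1101 + 941 + 1125 = 7285
Weighted mean = 151656500 / 7285 = 20817.639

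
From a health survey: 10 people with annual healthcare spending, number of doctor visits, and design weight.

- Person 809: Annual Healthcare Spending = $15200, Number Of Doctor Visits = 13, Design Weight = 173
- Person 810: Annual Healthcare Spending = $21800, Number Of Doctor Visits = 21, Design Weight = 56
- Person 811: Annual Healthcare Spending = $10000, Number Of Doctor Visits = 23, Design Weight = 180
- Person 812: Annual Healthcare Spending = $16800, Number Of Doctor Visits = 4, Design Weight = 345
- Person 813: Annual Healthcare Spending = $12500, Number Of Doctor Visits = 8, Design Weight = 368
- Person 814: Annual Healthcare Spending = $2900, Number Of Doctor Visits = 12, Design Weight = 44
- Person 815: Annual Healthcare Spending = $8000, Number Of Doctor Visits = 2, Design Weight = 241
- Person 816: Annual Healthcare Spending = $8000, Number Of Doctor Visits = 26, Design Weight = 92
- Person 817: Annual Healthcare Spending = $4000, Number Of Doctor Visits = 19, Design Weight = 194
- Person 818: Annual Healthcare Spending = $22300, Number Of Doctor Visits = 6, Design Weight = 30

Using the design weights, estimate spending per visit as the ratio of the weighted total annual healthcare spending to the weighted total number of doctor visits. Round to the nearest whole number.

Σ wᵢ·y = 15200×173 + 21800×56 + 10000×180 + 16800×345 + 12500×368 + 2900×44 + 8000×241 + 8000×92 + 4000×194 + 22300×30
  = 20283000
Σ wᵢ·x = 13×173 + 21×56 + 23×180 + 4×345 + 8×368 + 12×44 + 2×241 + 26×92 + 19×194 + 6×30
  = 2249 + 1176 + 4140 + 1380 + 2944 + 528 + 482 + 2392 + 3686 + 180 = 19157
Ratio = 20283000 / 19157 = 1058.7775

1059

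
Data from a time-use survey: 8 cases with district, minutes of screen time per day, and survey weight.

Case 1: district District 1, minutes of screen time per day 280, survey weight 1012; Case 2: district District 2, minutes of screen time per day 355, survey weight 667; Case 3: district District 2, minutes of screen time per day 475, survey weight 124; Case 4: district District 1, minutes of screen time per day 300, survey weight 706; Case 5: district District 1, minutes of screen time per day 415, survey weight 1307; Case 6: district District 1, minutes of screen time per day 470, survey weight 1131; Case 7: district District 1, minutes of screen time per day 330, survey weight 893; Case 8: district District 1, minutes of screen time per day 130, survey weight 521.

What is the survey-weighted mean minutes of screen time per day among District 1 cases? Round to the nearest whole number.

347

District 1 rows: 1, 4, 5, 6, 7, 8
Weighted sum = 280×1012 + 300×706 + 415×1307 + 470×1131 + 330×893 + 130×521
  = 1931555
Sum of weights = 1012 + 706 + 1307 + 1131 + 893 + 521 = 5570
Weighted mean = 1931555 / 5570 = 346.77828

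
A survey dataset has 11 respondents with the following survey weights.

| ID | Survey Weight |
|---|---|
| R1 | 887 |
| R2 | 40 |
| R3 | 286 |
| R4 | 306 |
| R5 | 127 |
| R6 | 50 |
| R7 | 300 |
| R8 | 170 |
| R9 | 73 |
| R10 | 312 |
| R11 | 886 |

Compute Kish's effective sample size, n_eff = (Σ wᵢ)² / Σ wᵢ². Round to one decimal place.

5.9

Σ wᵢ = 3437
Σ wᵢ² = 1988999
n_eff = 3437² / 1988999 = 11812969 / 1988999 = 5.9391528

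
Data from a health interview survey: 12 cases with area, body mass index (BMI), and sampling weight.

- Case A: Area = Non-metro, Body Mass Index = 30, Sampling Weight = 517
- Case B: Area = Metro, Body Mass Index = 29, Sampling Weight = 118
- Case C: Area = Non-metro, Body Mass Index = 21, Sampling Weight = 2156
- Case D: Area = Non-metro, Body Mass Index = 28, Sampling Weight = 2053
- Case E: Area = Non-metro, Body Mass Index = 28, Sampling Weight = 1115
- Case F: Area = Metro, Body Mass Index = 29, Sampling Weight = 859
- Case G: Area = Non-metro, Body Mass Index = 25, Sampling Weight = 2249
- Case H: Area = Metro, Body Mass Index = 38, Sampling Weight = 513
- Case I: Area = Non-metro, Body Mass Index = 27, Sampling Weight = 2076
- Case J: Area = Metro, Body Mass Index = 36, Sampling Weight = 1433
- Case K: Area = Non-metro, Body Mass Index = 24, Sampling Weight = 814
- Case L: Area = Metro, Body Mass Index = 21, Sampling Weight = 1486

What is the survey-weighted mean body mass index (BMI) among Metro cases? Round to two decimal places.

29.63

Metro rows: B, F, H, J, L
Weighted sum = 29×118 + 29×859 + 38×513 + 36×1433 + 21×1486
  = 3422 + 24911 + 19494 + 51588 + 31206 = 130621
Sum of weights = 118 + 859 + 513 + 1433 + 1486 = 4409
Weighted mean = 130621 / 4409 = 29.625992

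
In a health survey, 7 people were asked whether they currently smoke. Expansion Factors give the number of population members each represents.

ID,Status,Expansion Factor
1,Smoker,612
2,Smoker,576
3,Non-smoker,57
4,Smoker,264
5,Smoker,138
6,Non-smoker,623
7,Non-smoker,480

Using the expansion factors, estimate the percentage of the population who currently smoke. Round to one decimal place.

57.8

Sum of weights for 'Smoker' = 612 + 576 + 264 + 138 = 1590
Total weight = 612 + 576 + 57 + 264 + 138 + 623 + 480 = 2750
Weighted proportion = 1590 / 2750 = 0.57818182 → 57.818182%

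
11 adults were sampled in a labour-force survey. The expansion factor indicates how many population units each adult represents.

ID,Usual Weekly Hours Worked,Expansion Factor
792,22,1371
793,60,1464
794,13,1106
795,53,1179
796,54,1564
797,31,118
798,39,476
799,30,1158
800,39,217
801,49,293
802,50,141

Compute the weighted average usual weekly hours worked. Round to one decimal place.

Weighted sum = 22×1371 + 60×1464 + 13×1106 + 53×1179 + 54×1564 + 31×118 + 39×476 + 30×1158 + 39×217 + 49×293 + 50×141
  = 30162 + 87840 + 14378 + 62487 + 84456 + 3658 + 18564 + 34740 + 8463 + 14357 + 7050 = 366155
Sum of weights = 9087
Weighted mean = 366155 / 9087 = 40.294377

40.3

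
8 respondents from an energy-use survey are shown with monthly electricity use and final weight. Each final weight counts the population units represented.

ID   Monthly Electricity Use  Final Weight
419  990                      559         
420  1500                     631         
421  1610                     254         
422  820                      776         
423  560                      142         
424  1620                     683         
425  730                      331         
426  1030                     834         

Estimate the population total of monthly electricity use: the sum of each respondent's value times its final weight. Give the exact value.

Weighted total = 990×559 + 1500×631 + 1610×254 + 820×776 + 560×142 + 1620×683 + 730×331 + 1030×834
  = 553410 + 946500 + 408940 + 636320 + 79520 + 1106460 + 241630 + 859020 = 4831800

4831800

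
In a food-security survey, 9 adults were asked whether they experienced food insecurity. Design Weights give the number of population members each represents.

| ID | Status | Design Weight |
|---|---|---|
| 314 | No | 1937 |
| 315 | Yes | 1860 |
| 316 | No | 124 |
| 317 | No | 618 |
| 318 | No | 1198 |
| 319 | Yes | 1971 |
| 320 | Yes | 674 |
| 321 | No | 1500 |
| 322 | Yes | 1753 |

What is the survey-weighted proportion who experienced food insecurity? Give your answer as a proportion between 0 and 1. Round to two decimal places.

Sum of weights for 'Yes' = 1860 + 1971 + 674 + 1753 = 6258
Total weight = 1937 + 1860 + 124 + 618 + 1198 + 1971 + 674 + 1500 + 1753 = 11635
Weighted proportion = 6258 / 11635 = 0.53785991

0.54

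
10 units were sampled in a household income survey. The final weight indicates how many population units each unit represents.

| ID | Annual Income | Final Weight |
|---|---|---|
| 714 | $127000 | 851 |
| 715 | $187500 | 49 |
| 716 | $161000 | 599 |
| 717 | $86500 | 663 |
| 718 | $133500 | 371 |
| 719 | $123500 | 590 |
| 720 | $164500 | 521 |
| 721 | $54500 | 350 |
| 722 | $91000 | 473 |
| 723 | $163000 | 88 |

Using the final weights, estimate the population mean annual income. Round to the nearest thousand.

Weighted sum = 127000×851 + 187500×49 + 161000×599 + 86500×663 + 133500×371 + 123500×590 + 164500×521 + 54500×350 + 91000×473 + 163000×88
  = 108077000 + 9187500 + 96439000 + 57349500 + 49528500 + 72865000 + 85704500 + 19075000 + 43043000 + 14344000 = 555613000
Sum of weights = 851 + 49 + 599 + 663 + 371 + 590 + 521 + 350 + 473 + 88 = 4555
Weighted mean = 555613000 / 4555 = 121978.7

122000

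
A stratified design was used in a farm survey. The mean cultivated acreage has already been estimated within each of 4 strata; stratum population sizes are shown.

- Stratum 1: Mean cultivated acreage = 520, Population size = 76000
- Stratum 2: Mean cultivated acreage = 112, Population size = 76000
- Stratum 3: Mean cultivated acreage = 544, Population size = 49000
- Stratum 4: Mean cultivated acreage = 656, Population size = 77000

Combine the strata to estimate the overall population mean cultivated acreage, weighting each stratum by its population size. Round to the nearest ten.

Σ Nₕ·x̄ₕ = 125200000
Σ Nₕ = 76000 + 76000 + 49000 + 77000 = 278000
Overall mean = 125200000 / 278000 = 450.35971

450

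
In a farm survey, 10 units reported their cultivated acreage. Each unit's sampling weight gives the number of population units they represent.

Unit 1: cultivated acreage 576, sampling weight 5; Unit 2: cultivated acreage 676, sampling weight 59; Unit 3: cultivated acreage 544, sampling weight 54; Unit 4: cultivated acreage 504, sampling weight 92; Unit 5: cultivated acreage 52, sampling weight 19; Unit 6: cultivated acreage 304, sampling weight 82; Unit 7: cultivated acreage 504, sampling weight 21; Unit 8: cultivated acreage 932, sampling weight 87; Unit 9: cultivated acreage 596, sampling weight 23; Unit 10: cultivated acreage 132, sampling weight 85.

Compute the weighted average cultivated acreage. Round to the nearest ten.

500

Weighted sum = 261020
Sum of weights = 5 + 59 + 54 + 92 + 19 + 82 + 21 + 87 + 23 + 85 = 527
Weighted mean = 261020 / 527 = 495.29412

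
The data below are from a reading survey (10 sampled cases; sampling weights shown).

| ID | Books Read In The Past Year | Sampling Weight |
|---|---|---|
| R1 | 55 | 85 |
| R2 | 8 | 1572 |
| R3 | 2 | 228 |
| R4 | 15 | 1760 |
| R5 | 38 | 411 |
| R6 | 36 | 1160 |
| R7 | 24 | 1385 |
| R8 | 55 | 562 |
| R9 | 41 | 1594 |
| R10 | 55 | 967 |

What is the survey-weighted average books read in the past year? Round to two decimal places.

29.22

Weighted sum = 55×85 + 8×1572 + 2×228 + 15×1760 + 38×411 + 36×1160 + 24×1385 + 55×562 + 41×1594 + 55×967
  = 4675 + 12576 + 456 + 26400 + 15618 + 41760 + 33240 + 30910 + 65354 + 53185 = 284174
Sum of weights = 85 + 1572 + 228 + 1760 + 411 + 1160 + 1385 + 562 + 1594 + 967 = 9724
Weighted mean = 284174 / 9724 = 29.223982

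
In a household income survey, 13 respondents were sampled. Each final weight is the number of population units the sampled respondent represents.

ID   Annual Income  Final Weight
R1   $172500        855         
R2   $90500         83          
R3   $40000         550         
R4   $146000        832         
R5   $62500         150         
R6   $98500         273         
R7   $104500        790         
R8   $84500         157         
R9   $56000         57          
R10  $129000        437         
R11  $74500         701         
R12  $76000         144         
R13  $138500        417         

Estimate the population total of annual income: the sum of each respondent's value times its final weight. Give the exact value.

611046000

Weighted total = 611046000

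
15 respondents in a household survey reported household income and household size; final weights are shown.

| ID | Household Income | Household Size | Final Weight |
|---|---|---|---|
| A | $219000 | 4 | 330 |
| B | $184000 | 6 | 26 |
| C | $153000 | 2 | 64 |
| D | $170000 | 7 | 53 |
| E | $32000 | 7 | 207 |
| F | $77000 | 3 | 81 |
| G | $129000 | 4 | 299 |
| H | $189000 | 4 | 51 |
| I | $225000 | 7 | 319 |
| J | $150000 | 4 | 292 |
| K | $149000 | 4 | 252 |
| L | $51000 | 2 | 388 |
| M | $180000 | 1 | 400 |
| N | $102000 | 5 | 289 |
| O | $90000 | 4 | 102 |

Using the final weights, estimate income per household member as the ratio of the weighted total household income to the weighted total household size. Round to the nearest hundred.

Σ wᵢ·y = 440496000
Σ wᵢ·x = 12505
Ratio = 440496000 / 12505 = 35225.59

35200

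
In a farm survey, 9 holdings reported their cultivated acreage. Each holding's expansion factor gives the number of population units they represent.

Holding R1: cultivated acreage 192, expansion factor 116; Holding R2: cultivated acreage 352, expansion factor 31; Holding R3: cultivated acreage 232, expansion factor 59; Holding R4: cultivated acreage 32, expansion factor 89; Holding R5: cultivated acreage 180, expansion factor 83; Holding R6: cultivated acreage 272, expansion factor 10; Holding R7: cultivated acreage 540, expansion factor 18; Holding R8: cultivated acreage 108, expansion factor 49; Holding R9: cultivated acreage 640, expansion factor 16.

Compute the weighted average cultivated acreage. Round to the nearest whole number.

197

Weighted sum = 192×116 + 352×31 + 232×59 + 32×89 + 180×83 + 272×10 + 540×18 + 108×49 + 640×16
  = 22272 + 10912 + 13688 + 2848 + 14940 + 2720 + 9720 + 5292 + 10240 = 92632
Sum of weights = 116 + 31 + 59 + 89 + 83 + 10 + 18 + 49 + 16 = 471
Weighted mean = 92632 / 471 = 196.67091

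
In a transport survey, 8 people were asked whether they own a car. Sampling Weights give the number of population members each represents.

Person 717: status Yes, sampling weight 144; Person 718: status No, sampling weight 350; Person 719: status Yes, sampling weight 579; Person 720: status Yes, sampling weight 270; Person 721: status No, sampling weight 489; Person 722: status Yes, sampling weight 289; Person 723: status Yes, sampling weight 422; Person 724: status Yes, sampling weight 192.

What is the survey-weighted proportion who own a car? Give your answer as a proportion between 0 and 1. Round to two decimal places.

Sum of weights for 'Yes' = 144 + 579 + 270 + 289 + 422 + 192 = 1896
Total weight = 144 + 350 + 579 + 270 + 489 + 289 + 422 + 192 = 2735
Weighted proportion = 1896 / 2735 = 0.69323583

0.69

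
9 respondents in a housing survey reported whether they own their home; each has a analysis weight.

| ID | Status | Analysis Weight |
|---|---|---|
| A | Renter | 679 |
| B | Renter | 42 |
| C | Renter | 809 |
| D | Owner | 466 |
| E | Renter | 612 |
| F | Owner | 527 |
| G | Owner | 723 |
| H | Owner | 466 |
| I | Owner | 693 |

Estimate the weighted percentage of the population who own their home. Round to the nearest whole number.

Sum of weights for 'Owner' = 466 + 527 + 723 + 466 + 693 = 2875
Total weight = 679 + 42 + 809 + 466 + 612 + 527 + 723 + 466 + 693 = 5017
Weighted proportion = 2875 / 5017 = 0.57305162 → 57.305162%

57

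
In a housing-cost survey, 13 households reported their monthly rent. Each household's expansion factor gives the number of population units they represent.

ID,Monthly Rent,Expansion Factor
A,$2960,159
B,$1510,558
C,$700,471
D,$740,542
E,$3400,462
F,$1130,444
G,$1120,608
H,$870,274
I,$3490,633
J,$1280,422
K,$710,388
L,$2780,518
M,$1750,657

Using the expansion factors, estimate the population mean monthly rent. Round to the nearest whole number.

1736

Weighted sum = 10650460
Sum of weights = 6136
Weighted mean = 10650460 / 6136 = 1735.7334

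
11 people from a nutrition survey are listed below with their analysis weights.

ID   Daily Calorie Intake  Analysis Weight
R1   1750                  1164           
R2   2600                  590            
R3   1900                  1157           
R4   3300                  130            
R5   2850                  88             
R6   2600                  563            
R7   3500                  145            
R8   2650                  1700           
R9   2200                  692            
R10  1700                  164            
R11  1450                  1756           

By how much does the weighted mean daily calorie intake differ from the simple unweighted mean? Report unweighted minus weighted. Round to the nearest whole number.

Unweighted sum = 26500
Unweighted mean = 26500 / 11 = 2409.0909
Weighted sum = 1750×1164 + 2600×590 + 1900×1157 + 3300×130 + 2850×88 + 2600×563 + 3500×145 + 2650×1700 + 2200×692 + 1700×164 + 1450×1756
  = 2037000 + 1534000 + 2198300 + 429000 + 250800 + 1463800 + 507500 + 4505000 + 1522400 + 278800 + 2546200 = 17272800
Sum of weights = 1164 + 590 + 1157 + 130 + 88 + 563 + 145 + 1700 + 692 + 164 + 1756 = 8149
Weighted mean = 17272800 / 8149 = 2119.622
Difference (unweighted minus weighted) = 289.46887

289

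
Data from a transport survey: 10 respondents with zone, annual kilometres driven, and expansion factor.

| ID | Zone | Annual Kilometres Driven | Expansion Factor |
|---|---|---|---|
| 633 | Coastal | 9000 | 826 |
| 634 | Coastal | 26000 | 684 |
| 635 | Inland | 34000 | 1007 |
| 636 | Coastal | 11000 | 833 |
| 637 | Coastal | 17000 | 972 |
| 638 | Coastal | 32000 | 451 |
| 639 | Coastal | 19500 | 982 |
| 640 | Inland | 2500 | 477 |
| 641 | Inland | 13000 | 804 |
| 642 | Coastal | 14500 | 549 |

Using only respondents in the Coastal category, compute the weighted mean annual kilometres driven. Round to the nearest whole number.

17453

Coastal rows: 633, 634, 636, 637, 638, 639, 642
Weighted sum = 9000×826 + 26000×684 + 11000×833 + 17000×972 + 32000×451 + 19500×982 + 14500×549
  = 7434000 + 17784000 + 9163000 + 16524000 + 14432000 + 19149000 + 7960500 = 92446500
Sum of weights = 826 + 684 + 833 + 972 + 451 + 982 + 549 = 5297
Weighted mean = 92446500 / 5297 = 17452.615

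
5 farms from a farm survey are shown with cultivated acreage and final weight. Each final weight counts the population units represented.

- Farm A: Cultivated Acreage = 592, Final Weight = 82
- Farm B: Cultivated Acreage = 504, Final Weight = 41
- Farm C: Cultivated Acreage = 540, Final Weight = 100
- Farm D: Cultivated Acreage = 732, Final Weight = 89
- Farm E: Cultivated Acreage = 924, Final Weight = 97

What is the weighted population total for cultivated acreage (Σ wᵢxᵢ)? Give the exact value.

Weighted total = 592×82 + 504×41 + 540×100 + 732×89 + 924×97
  = 48544 + 20664 + 54000 + 65148 + 89628 = 277984

277984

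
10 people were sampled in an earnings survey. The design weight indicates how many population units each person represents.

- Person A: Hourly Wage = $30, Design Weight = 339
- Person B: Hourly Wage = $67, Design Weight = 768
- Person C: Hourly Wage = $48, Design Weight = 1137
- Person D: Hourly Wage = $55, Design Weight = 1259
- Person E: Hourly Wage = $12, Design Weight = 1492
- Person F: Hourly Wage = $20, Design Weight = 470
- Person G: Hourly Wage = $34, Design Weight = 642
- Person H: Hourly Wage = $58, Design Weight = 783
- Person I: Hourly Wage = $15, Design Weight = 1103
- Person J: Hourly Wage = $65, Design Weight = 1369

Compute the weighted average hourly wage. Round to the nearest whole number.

41

Weighted sum = 30×339 + 67×768 + 48×1137 + 55×1259 + 12×1492 + 20×470 + 34×642 + 58×783 + 15×1103 + 65×1369
  = 385523
Sum of weights = 339 + 768 + 1137 + 1259 + 1492 + 470 + 642 + 783 + 1103 + 1369 = 9362
Weighted mean = 385523 / 9362 = 41.179556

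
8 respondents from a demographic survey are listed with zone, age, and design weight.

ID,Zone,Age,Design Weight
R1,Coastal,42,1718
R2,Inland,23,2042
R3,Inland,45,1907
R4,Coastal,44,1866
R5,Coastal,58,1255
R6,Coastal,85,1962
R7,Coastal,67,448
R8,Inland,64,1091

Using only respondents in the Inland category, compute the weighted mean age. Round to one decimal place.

Inland rows: R2, R3, R8
Weighted sum = 23×2042 + 45×1907 + 64×1091
  = 46966 + 85815 + 69824 = 202605
Sum of weights = 2042 + 1907 + 1091 = 5040
Weighted mean = 202605 / 5040 = 40.199405

40.2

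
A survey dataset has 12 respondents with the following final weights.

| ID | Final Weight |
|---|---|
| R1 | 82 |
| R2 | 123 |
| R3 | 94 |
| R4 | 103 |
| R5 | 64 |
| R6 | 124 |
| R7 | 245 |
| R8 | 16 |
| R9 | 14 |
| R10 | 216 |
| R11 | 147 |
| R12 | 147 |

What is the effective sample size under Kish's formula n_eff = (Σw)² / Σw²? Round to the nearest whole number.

Σ wᵢ = 1375
Σ wᵢ² = 211121
n_eff = 1375² / 211121 = 1890625 / 211121 = 8.9551726

9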